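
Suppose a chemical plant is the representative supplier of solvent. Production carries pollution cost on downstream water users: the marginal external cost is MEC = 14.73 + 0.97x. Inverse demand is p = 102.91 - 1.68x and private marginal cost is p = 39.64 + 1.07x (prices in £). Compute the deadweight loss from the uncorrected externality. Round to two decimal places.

Market equilibrium (private): 39.64 + 1.07x = 102.91 - 1.68x → x_m = 23.0073.
Social marginal cost = private MC + MEC = 54.37 + 2.04x.
Set SMC = demand: 54.37 + 2.04x = 102.91 - 1.68x → x* = 13.0484.
The loss is the area between SMC and demand from x* to x_m; with linear curves that's a triangle of height MEC(x_m).
DWL = ½ × 9.9589 × 37.0471 = 184.4742.

DWL = £184.47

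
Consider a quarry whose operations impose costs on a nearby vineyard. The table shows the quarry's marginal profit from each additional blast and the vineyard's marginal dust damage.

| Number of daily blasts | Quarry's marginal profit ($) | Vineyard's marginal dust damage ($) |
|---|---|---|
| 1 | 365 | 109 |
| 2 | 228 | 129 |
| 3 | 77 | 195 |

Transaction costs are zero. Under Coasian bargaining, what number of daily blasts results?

Bargaining reaches the level where marginal profit last exceeds marginal dust damage.
That holds through level 2 (228 ≥ 129) but not at 3 (77 < 195).

2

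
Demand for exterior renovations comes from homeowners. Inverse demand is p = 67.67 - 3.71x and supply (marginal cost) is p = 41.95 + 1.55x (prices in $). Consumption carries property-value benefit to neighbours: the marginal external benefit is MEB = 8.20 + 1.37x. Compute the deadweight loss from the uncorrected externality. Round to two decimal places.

Market equilibrium (private): 41.95 + 1.55x = 67.67 - 3.71x → x_m = 4.8897.
Social marginal benefit = demand + MEB = 75.87 - 2.34x.
Set SMB = MC: 75.87 - 2.34x = 41.95 + 1.55x → x* = 8.7198.
The welfare-loss triangle has base |x_m − x*| and height MEB(x_m) (the vertical gap between SMB and MC is zero at x* and MEB at x_m).
DWL = ½ × 3.8301 × 14.8989 = 28.5321.

DWL = $28.53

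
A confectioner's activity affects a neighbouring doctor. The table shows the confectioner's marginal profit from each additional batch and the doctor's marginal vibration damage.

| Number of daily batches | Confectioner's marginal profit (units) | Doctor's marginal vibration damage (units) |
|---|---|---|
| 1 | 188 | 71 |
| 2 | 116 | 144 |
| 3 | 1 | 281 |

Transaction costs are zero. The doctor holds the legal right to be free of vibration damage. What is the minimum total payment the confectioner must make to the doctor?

Efficient level: marginal profit ≥ marginal vibration damage through level 1, so k* = 1.
With the doctor holding the right, the confectioner must at least compensate total damage at k*: 71 = 71.

71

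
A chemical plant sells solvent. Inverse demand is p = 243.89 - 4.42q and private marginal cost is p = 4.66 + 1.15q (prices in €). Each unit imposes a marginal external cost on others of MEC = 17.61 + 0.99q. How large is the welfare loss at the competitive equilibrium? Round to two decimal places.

DWL = €275.58

Market equilibrium (private): 4.66 + 1.15q = 243.89 - 4.42q → q_m = 42.9497.
Social marginal cost = private MC + MEC = 22.27 + 2.14q.
Set SMC = demand: 22.27 + 2.14q = 243.89 - 4.42q → q* = 33.7835.
The welfare-loss triangle has base |q_m − q*| and height MEC(q_m) (the vertical gap between SMC and demand is zero at q* and MEC at q_m).
DWL = ½ × 9.1662 × 60.1302 = 275.5827.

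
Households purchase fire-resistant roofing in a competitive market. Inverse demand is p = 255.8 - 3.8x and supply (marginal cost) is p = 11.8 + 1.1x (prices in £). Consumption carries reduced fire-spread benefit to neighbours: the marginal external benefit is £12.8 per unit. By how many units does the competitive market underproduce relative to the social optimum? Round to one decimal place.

2.6 units

Market equilibrium (private): 11.8 + 1.1x = 255.8 - 3.8x → x_m = 49.7959.
Social marginal benefit = demand + MEB = 268.6 - 3.8x.
Set SMB = MC: 268.6 - 3.8x = 11.8 + 1.1x → x* = 52.4082.
Gap = |49.7959 − 52.4082| = 2.6123.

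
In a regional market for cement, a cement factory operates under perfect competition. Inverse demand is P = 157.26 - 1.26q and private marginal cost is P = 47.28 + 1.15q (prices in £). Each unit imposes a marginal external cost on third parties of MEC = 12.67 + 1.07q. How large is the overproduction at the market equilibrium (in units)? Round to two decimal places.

Market equilibrium (private): 47.28 + 1.15q = 157.26 - 1.26q → q_m = 45.6349.
Social marginal cost = private MC + MEC = 59.95 + 2.22q.
Set SMC = demand: 59.95 + 2.22q = 157.26 - 1.26q → q* = 27.9626.
Gap = |45.6349 − 27.9626| = 17.6723.

17.67 units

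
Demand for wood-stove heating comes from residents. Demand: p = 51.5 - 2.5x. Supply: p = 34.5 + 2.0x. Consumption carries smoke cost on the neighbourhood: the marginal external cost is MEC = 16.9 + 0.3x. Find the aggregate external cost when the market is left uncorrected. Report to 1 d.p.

Market equilibrium (private): 34.5 + 2.0x = 51.5 - 2.5x → x_m = 3.7778.
Total external cost = ∫₀^{x_m} (16.9 + 0.3x) dx = 16.9×3.7778 + ½×0.3×3.7778² = 65.9856.

66.0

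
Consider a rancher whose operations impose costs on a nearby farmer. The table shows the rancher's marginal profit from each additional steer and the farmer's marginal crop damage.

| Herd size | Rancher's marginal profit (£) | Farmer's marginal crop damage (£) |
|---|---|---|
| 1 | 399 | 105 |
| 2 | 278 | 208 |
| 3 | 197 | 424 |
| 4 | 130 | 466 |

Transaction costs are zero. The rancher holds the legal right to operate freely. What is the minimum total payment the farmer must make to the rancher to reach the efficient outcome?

£327

Left alone the rancher would choose level 4 (marginal profit stays positive).
Efficient level: k* = 2 (marginal profit ≥ marginal crop damage through 2).
The farmer must at least cover the rancher's forgone profit from cutting 4→2: 197 + 130 = 327.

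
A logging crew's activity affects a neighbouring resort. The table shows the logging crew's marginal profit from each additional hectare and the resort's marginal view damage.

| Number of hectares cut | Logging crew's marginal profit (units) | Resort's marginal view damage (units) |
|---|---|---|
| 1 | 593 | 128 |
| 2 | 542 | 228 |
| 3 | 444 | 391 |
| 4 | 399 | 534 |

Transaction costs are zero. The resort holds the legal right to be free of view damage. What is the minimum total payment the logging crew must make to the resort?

Efficient level: marginal profit ≥ marginal view damage through level 3, so k* = 3.
With the resort holding the right, the logging crew must at least compensate total damage at k*: 128 + 228 + 391 = 747.

747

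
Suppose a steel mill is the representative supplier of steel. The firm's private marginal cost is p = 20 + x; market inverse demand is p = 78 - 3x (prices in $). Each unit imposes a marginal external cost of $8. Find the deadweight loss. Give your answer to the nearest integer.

Market equilibrium (private): 20 + x = 78 - 3x → x_m = 14.5000.
Social marginal cost = private MC + MEC = 28 + x.
Set SMC = demand: 28 + x = 78 - 3x → x* = 12.5000.
The loss is the area between SMC and demand from x* to x_m; with linear curves that's a triangle of height MEC(x_m).
DWL = ½ × 2.0000 × 8.0000 = 8.0000.

DWL = $8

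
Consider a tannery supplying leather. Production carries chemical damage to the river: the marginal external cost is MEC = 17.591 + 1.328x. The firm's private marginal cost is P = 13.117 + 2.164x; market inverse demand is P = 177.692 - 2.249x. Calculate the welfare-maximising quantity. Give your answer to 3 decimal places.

Social marginal cost = private MC + MEC = 30.708 + 3.492x.
Set SMC = demand: 30.708 + 3.492x = 177.692 - 2.249x → x* = 25.6025.

x* = 25.603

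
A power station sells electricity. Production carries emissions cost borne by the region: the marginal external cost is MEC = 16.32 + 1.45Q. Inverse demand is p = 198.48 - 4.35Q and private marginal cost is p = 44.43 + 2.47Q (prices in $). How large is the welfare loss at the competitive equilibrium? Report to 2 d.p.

Market equilibrium (private): 44.43 + 2.47Q = 198.48 - 4.35Q → Q_m = 22.5880.
Social marginal cost = private MC + MEC = 60.75 + 3.92Q.
Set SMC = demand: 60.75 + 3.92Q = 198.48 - 4.35Q → Q* = 16.6542.
The loss is the area between SMC and demand from Q* to Q_m; with linear curves that's a triangle of height MEC(Q_m).
DWL = ½ × 5.9338 × 49.0726 = 145.5935.

DWL = $145.59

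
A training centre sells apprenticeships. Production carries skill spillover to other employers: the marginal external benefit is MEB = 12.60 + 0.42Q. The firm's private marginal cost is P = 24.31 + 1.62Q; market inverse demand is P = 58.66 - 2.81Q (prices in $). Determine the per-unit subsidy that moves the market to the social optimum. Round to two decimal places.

subsidy = $17.52 per unit

Social marginal cost = private MC − MEB = 11.71 + 1.20Q.
Set SMC = demand: 11.71 + 1.20Q = 58.66 - 2.81Q → Q* = 11.7082.
The Pigouvian subsidy equals MEB at Q*: 12.60 + 0.42×11.7082 = 17.5174.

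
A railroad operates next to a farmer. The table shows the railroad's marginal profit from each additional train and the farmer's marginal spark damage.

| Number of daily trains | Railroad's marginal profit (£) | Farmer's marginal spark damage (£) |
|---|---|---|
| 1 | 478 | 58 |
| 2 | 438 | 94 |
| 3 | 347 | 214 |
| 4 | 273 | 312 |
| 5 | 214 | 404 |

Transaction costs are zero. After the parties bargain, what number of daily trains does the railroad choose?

Bargaining reaches the level where marginal profit last exceeds marginal spark damage.
That holds through level 3 (347 ≥ 214) but not at 4 (273 < 312).

3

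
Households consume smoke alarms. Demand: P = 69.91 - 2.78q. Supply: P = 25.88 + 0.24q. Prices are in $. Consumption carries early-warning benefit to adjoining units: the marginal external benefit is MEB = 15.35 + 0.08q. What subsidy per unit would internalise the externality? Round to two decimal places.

subsidy = $16.97 per unit

Social marginal benefit = demand + MEB = 85.26 - 2.70q.
Set SMB = MC: 85.26 - 2.70q = 25.88 + 0.24q → q* = 20.1973.
The Pigouvian subsidy equals MEB at q*: 15.35 + 0.08×20.1973 = 16.9658.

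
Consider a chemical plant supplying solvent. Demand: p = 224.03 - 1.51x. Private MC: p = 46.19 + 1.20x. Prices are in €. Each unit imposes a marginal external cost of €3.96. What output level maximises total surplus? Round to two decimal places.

Social marginal cost = private MC + MEC = 50.15 + 1.20x.
Set SMC = demand: 50.15 + 1.20x = 224.03 - 1.51x → x* = 64.1624.

x* = 64.16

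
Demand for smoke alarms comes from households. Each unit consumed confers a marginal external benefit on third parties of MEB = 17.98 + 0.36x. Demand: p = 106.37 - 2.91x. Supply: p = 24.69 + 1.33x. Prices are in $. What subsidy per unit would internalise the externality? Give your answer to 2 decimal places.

Social marginal benefit = demand + MEB = 124.35 - 2.55x.
Set SMB = MC: 124.35 - 2.55x = 24.69 + 1.33x → x* = 25.6856.
The Pigouvian subsidy equals MEB at x*: 17.98 + 0.36×25.6856 = 27.2268.

subsidy = $27.23 per unit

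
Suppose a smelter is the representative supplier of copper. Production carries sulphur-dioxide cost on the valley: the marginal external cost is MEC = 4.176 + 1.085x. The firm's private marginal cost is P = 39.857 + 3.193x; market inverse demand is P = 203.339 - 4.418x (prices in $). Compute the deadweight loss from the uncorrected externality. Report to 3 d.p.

DWL = $43.424

Market equilibrium (private): 39.857 + 3.193x = 203.339 - 4.418x → x_m = 21.4797.
Social marginal cost = private MC + MEC = 44.033 + 4.278x.
Set SMC = demand: 44.033 + 4.278x = 203.339 - 4.418x → x* = 18.3195.
The loss is the area between SMC and demand from x* to x_m; with linear curves that's a triangle of height MEC(x_m).
DWL = ½ × 3.1602 × 27.4815 = 43.4235.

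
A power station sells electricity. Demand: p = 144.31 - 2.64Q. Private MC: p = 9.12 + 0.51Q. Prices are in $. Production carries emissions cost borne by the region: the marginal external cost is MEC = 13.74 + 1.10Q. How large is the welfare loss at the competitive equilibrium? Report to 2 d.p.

Market equilibrium (private): 9.12 + 0.51Q = 144.31 - 2.64Q → Q_m = 42.9175.
Social marginal cost = private MC + MEC = 22.86 + 1.61Q.
Set SMC = demand: 22.86 + 1.61Q = 144.31 - 2.64Q → Q* = 28.5765.
Between Q* and Q_m the wedge SMC − demand runs linearly from 0 to MEC(Q_m), so the loss is a triangle.
DWL = ½ × 14.3410 × 60.9492 = 437.0362.

DWL = $437.04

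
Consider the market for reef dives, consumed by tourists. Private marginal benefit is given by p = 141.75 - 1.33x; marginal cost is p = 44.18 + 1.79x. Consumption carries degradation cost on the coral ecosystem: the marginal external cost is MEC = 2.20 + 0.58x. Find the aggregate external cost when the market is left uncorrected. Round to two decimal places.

Market equilibrium (private): 44.18 + 1.79x = 141.75 - 1.33x → x_m = 31.2724.
Total external cost = ∫₀^{x_m} (2.20 + 0.58x) dx = 2.20×31.2724 + ½×0.58×31.2724² = 352.4086.

352.41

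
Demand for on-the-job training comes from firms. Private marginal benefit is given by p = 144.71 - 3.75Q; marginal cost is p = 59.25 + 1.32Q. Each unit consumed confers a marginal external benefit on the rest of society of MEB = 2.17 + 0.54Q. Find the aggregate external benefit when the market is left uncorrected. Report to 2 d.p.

Market equilibrium (private): 59.25 + 1.32Q = 144.71 - 3.75Q → Q_m = 16.8560.
Total external benefit = ∫₀^{Q_m} (2.17 + 0.54Q) dQ = 2.17×16.8560 + ½×0.54×16.8560² = 113.2912.

113.29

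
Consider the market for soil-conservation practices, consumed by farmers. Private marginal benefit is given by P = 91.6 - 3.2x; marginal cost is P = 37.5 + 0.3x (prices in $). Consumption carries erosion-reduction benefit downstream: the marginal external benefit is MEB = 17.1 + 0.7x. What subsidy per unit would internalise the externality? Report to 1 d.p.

subsidy = $34.9 per unit

Social marginal benefit = demand + MEB = 108.7 - 2.5x.
Set SMB = MC: 108.7 - 2.5x = 37.5 + 0.3x → x* = 25.4286.
The Pigouvian subsidy equals MEB at x*: 17.1 + 0.7×25.4286 = 34.9000.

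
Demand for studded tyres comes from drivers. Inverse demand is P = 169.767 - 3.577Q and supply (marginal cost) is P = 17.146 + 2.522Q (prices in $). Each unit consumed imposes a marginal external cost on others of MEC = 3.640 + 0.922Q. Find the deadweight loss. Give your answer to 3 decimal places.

DWL = $50.814

Market equilibrium (private): 17.146 + 2.522Q = 169.767 - 3.577Q → Q_m = 25.0239.
Social marginal benefit = demand − MEC = 166.127 - 4.499Q.
Set SMB = MC: 166.127 - 4.499Q = 17.146 + 2.522Q → Q* = 21.2193.
The loss is the area between SMB and MC from Q* to Q_m; with linear curves that's a triangle of height MEC(Q_m).
DWL = ½ × 3.8046 × 26.7121 = 50.8144.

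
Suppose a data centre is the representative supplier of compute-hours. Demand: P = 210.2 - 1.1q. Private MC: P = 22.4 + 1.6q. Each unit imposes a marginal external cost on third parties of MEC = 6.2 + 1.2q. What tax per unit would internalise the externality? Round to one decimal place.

tax = 62.1 per unit

Social marginal cost = private MC + MEC = 28.6 + 2.8q.
Set SMC = demand: 28.6 + 2.8q = 210.2 - 1.1q → q* = 46.5641.
The Pigouvian tax equals MEC at q*: 6.2 + 1.2×46.5641 = 62.0769.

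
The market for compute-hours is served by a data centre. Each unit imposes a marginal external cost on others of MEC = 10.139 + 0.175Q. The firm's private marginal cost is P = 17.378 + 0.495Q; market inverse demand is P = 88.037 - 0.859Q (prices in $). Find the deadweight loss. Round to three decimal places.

Market equilibrium (private): 17.378 + 0.495Q = 88.037 - 0.859Q → Q_m = 52.1854.
Social marginal cost = private MC + MEC = 27.517 + 0.670Q.
Set SMC = demand: 27.517 + 0.670Q = 88.037 - 0.859Q → Q* = 39.5814.
The loss is the area between SMC and demand from Q* to Q_m; with linear curves that's a triangle of height MEC(Q_m).
DWL = ½ × 12.6040 × 19.2714 = 121.4484.

DWL = $121.448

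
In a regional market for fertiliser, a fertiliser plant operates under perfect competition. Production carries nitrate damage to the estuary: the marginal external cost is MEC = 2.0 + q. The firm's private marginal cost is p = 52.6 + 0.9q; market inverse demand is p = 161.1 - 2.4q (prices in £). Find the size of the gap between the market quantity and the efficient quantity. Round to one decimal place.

Market equilibrium (private): 52.6 + 0.9q = 161.1 - 2.4q → q_m = 32.8788.
Social marginal cost = private MC + MEC = 54.6 + 1.9q.
Set SMC = demand: 54.6 + 1.9q = 161.1 - 2.4q → q* = 24.7674.
Gap = |32.8788 − 24.7674| = 8.1114.

8.1 units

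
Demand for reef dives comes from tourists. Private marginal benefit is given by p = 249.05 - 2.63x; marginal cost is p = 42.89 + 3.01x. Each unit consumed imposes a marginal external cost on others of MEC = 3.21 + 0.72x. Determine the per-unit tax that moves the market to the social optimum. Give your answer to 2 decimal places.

Social marginal benefit = demand − MEC = 245.84 - 3.35x.
Set SMB = MC: 245.84 - 3.35x = 42.89 + 3.01x → x* = 31.9104.
The Pigouvian tax equals MEC at x*: 3.21 + 0.72×31.9104 = 26.1855.

tax = 26.19 per unit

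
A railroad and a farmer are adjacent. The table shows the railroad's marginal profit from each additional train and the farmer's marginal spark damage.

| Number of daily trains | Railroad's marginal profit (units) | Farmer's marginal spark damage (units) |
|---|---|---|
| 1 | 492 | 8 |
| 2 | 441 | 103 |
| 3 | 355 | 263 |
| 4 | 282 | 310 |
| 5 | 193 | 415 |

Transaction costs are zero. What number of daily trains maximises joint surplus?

Bargaining reaches the level where marginal profit last exceeds marginal spark damage.
That holds through level 3 (355 ≥ 263) but not at 4 (282 < 310).

3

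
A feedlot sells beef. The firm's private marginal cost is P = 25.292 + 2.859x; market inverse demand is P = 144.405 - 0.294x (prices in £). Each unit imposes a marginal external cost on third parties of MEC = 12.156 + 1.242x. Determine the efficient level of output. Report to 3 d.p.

Social marginal cost = private MC + MEC = 37.448 + 4.101x.
Set SMC = demand: 37.448 + 4.101x = 144.405 - 0.294x → x* = 24.3361.

x* = 24.336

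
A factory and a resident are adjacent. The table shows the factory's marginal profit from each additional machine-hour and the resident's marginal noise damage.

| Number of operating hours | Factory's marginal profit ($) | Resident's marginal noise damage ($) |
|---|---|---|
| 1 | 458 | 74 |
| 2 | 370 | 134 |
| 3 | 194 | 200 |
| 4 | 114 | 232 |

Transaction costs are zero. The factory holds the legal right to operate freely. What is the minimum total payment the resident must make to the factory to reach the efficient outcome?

$308

Left alone the factory would choose level 4 (marginal profit stays positive).
Efficient level: k* = 2 (marginal profit ≥ marginal noise damage through 2).
The resident must at least cover the factory's forgone profit from cutting 4→2: 194 + 114 = 308.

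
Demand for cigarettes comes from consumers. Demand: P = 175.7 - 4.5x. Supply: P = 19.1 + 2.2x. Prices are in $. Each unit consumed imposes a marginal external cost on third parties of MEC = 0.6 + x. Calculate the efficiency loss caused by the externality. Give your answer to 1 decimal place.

DWL = $37.3

Market equilibrium (private): 19.1 + 2.2x = 175.7 - 4.5x → x_m = 23.3731.
Social marginal benefit = demand − MEC = 175.1 - 5.5x.
Set SMB = MC: 175.1 - 5.5x = 19.1 + 2.2x → x* = 20.2597.
Between x* and x_m the wedge MC − SMB runs linearly from 0 to MEC(x_m), so the loss is a triangle.
DWL = ½ × 3.1134 × 23.9731 = 37.3189.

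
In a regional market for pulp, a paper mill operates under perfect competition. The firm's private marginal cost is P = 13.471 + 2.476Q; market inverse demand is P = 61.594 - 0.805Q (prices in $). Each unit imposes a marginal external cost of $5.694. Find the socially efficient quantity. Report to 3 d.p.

Q* = 12.932

Social marginal cost = private MC + MEC = 19.165 + 2.476Q.
Set SMC = demand: 19.165 + 2.476Q = 61.594 - 0.805Q → Q* = 12.9317.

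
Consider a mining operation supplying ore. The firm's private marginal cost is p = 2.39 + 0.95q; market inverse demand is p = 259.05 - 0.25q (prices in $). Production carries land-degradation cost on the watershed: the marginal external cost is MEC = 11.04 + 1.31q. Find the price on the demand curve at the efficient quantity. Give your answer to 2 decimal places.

Social marginal cost = private MC + MEC = 13.43 + 2.26q.
Set SMC = demand: 13.43 + 2.26q = 259.05 - 0.25q → q* = 97.8566.
Consumer price on the demand curve at q*: 259.05 − 0.25×97.8566 = 234.5859.

P = $234.59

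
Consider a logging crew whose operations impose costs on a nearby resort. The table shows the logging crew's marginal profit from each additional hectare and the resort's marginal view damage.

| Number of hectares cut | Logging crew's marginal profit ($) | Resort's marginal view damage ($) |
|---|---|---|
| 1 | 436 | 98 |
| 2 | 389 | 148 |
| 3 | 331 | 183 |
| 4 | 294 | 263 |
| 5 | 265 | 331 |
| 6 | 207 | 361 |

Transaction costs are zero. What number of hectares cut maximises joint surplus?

4

Bargaining reaches the level where marginal profit last exceeds marginal view damage.
That holds through level 4 (294 ≥ 263) but not at 5 (265 < 331).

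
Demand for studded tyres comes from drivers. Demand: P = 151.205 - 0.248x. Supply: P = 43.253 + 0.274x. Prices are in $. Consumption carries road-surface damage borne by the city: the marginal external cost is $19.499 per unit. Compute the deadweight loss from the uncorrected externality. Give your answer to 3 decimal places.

DWL = $364.187

Market equilibrium (private): 43.253 + 0.274x = 151.205 - 0.248x → x_m = 206.8046.
Social marginal benefit = demand − MEC = 131.706 - 0.248x.
Set SMB = MC: 131.706 - 0.248x = 43.253 + 0.274x → x* = 169.4502.
The welfare-loss triangle has base |x_m − x*| and height MEC(x_m) (the vertical gap between SMB and MC is zero at x* and MEC at x_m).
DWL = ½ × 37.3544 × 19.4990 = 364.1867.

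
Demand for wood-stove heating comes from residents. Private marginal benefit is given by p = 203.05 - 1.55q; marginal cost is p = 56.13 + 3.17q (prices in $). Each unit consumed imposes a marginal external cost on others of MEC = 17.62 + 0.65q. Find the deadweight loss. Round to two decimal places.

DWL = $133.41

Market equilibrium (private): 56.13 + 3.17q = 203.05 - 1.55q → q_m = 31.1271.
Social marginal benefit = demand − MEC = 185.43 - 2.20q.
Set SMB = MC: 185.43 - 2.20q = 56.13 + 3.17q → q* = 24.0782.
Between q* and q_m the wedge MC − SMB runs linearly from 0 to MEC(q_m), so the loss is a triangle.
DWL = ½ × 7.0489 × 37.8526 = 133.4096.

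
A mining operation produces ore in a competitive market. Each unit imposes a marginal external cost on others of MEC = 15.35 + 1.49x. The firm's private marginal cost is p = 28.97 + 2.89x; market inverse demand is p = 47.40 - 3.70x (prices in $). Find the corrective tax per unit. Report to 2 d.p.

Social marginal cost = private MC + MEC = 44.32 + 4.38x.
Set SMC = demand: 44.32 + 4.38x = 47.40 - 3.70x → x* = 0.3812.
The Pigouvian tax equals MEC at x*: 15.35 + 1.49×0.3812 = 15.9180.

tax = $15.92 per unit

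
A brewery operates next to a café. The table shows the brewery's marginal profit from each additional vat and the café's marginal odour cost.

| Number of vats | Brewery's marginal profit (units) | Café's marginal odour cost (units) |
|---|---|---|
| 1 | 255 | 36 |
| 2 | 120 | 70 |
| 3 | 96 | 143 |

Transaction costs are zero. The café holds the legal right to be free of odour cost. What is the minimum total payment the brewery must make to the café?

Efficient level: marginal profit ≥ marginal odour cost through level 2, so k* = 2.
With the café holding the right, the brewery must at least compensate total damage at k*: 36 + 70 = 106.

106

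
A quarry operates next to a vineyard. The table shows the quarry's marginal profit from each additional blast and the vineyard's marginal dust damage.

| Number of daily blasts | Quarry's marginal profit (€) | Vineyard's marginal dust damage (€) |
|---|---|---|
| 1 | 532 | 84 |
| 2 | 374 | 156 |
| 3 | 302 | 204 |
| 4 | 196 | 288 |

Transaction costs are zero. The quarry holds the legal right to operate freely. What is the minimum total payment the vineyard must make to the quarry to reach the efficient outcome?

Left alone the quarry would choose level 4 (marginal profit stays positive).
Efficient level: k* = 3 (marginal profit ≥ marginal dust damage through 3).
The vineyard must at least cover the quarry's forgone profit from cutting 4→3: 196 = 196.

€196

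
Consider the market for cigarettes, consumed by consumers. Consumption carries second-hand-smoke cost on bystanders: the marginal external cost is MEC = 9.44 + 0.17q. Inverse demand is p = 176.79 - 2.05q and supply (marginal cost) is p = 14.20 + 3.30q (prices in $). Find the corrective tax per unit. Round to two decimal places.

tax = $14.16 per unit

Social marginal benefit = demand − MEC = 167.35 - 2.22q.
Set SMB = MC: 167.35 - 2.22q = 14.20 + 3.30q → q* = 27.7446.
The Pigouvian tax equals MEC at q*: 9.44 + 0.17×27.7446 = 14.1566.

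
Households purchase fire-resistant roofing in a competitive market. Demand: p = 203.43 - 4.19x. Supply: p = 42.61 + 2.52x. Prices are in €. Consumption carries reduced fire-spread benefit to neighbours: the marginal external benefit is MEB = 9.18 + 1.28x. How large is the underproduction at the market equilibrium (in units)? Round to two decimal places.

7.34 units

Market equilibrium (private): 42.61 + 2.52x = 203.43 - 4.19x → x_m = 23.9672.
Social marginal benefit = demand + MEB = 212.61 - 2.91x.
Set SMB = MC: 212.61 - 2.91x = 42.61 + 2.52x → x* = 31.3076.
Gap = |23.9672 − 31.3076| = 7.3404.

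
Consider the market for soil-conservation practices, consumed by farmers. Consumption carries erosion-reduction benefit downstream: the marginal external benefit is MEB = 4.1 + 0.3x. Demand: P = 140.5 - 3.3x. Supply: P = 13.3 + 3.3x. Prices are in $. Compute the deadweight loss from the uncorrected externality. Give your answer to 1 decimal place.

DWL = $7.8

Market equilibrium (private): 13.3 + 3.3x = 140.5 - 3.3x → x_m = 19.2727.
Social marginal benefit = demand + MEB = 144.6 - 3.0x.
Set SMB = MC: 144.6 - 3.0x = 13.3 + 3.3x → x* = 20.8413.
The loss is the area between SMB and MC from x* to x_m; with linear curves that's a triangle of height MEB(x_m).
DWL = ½ × 1.5686 × 9.8818 = 7.7503.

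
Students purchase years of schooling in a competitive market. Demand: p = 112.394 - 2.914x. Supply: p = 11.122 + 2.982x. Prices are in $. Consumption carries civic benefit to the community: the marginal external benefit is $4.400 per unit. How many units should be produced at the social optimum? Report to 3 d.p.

x* = 17.923

Social marginal benefit = demand + MEB = 116.794 - 2.914x.
Set SMB = MC: 116.794 - 2.914x = 11.122 + 2.982x → x* = 17.9227.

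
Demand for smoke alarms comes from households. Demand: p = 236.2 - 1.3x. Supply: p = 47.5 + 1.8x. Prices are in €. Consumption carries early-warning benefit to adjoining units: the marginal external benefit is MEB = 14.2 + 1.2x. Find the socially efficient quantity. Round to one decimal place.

x* = 106.8

Social marginal benefit = demand + MEB = 250.4 - 0.1x.
Set SMB = MC: 250.4 - 0.1x = 47.5 + 1.8x → x* = 106.7895.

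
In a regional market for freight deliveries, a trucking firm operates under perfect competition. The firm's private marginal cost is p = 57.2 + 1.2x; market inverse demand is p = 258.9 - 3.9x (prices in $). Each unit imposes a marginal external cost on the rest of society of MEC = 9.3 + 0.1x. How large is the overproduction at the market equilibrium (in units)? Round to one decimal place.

2.5 units

Market equilibrium (private): 57.2 + 1.2x = 258.9 - 3.9x → x_m = 39.5490.
Social marginal cost = private MC + MEC = 66.5 + 1.3x.
Set SMC = demand: 66.5 + 1.3x = 258.9 - 3.9x → x* = 37.0000.
Gap = |39.5490 − 37.0000| = 2.5490.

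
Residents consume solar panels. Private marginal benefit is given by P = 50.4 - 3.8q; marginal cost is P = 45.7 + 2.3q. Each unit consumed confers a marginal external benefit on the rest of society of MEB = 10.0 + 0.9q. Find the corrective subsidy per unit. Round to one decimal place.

Social marginal benefit = demand + MEB = 60.4 - 2.9q.
Set SMB = MC: 60.4 - 2.9q = 45.7 + 2.3q → q* = 2.8269.
The Pigouvian subsidy equals MEB at q*: 10.0 + 0.9×2.8269 = 12.5442.

subsidy = 12.5 per unit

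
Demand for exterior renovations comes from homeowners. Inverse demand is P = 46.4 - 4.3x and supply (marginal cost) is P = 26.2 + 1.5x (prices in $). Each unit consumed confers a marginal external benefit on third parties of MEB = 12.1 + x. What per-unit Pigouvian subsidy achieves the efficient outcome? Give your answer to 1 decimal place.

Social marginal benefit = demand + MEB = 58.5 - 3.3x.
Set SMB = MC: 58.5 - 3.3x = 26.2 + 1.5x → x* = 6.7292.
The Pigouvian subsidy equals MEB at x*: 12.1 + 1.0×6.7292 = 18.8292.

subsidy = $18.8 per unit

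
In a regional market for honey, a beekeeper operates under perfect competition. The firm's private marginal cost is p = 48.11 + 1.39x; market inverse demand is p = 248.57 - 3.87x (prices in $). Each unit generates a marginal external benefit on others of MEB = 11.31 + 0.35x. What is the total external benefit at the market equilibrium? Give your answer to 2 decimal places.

Market equilibrium (private): 48.11 + 1.39x = 248.57 - 3.87x → x_m = 38.1103.
Total external benefit = ∫₀^{x_m} (11.31 + 0.35x) dx = 11.31×38.1103 + ½×0.35×38.1103² = 685.1966.

$685.20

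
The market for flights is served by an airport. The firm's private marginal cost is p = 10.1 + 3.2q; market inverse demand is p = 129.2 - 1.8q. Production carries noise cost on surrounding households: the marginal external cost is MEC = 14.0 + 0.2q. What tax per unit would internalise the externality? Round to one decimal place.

Social marginal cost = private MC + MEC = 24.1 + 3.4q.
Set SMC = demand: 24.1 + 3.4q = 129.2 - 1.8q → q* = 20.2115.
The Pigouvian tax equals MEC at q*: 14.0 + 0.2×20.2115 = 18.0423.

tax = 18.0 per unit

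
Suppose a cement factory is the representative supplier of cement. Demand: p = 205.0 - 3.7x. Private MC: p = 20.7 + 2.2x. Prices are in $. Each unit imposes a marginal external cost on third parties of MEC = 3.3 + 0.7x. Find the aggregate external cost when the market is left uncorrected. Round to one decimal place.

$444.6

Market equilibrium (private): 20.7 + 2.2x = 205.0 - 3.7x → x_m = 31.2373.
Total external cost = ∫₀^{x_m} (3.3 + 0.7x) dx = 3.3×31.2373 + ½×0.7×31.2373² = 444.6022.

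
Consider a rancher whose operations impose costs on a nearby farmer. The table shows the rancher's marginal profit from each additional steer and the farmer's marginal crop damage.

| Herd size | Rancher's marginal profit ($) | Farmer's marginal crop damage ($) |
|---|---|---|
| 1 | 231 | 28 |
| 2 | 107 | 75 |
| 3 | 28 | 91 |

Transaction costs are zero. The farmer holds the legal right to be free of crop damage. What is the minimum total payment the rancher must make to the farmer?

$103

Efficient level: marginal profit ≥ marginal crop damage through level 2, so k* = 2.
With the farmer holding the right, the rancher must at least compensate total damage at k*: 28 + 75 = 103.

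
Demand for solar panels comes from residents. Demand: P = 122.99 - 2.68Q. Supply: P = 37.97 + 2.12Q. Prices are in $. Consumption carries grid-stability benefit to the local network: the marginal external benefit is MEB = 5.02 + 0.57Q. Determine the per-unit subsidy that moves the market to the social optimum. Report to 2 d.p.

subsidy = $17.15 per unit

Social marginal benefit = demand + MEB = 128.01 - 2.11Q.
Set SMB = MC: 128.01 - 2.11Q = 37.97 + 2.12Q → Q* = 21.2861.
The Pigouvian subsidy equals MEB at Q*: 5.02 + 0.57×21.2861 = 17.1531.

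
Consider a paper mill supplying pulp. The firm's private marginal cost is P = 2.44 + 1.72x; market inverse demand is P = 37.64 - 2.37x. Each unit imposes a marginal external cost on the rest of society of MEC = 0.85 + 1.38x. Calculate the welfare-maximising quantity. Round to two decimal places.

Social marginal cost = private MC + MEC = 3.29 + 3.10x.
Set SMC = demand: 3.29 + 3.10x = 37.64 - 2.37x → x* = 6.2797.

x* = 6.28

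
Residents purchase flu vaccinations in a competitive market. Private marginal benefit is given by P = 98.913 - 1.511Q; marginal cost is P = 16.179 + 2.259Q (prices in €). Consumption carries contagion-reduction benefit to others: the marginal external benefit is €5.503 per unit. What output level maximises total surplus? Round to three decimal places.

Q* = 23.405

Social marginal benefit = demand + MEB = 104.416 - 1.511Q.
Set SMB = MC: 104.416 - 1.511Q = 16.179 + 2.259Q → Q* = 23.4050.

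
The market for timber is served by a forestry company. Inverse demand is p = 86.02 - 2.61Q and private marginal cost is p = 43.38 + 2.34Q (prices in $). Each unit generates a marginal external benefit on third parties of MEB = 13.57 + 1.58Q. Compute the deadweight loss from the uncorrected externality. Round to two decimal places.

DWL = $109.61

Market equilibrium (private): 43.38 + 2.34Q = 86.02 - 2.61Q → Q_m = 8.6141.
Social marginal cost = private MC − MEB = 29.81 + 0.76Q.
Set SMC = demand: 29.81 + 0.76Q = 86.02 - 2.61Q → Q* = 16.6795.
Between Q* and Q_m the wedge demand − SMC runs linearly from 0 to MEB(Q_m), so the loss is a triangle.
DWL = ½ × 8.0654 × 27.1803 = 109.6100.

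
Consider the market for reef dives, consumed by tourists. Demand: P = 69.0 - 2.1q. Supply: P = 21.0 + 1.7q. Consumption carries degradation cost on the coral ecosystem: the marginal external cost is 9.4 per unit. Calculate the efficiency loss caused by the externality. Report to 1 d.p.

DWL = 11.6

Market equilibrium (private): 21.0 + 1.7q = 69.0 - 2.1q → q_m = 12.6316.
Social marginal benefit = demand − MEC = 59.6 - 2.1q.
Set SMB = MC: 59.6 - 2.1q = 21.0 + 1.7q → q* = 10.1579.
Height of the DWL triangle at q_m is MC(q_m) − SMB(q_m) = MEC(q_m) = 9.4000.
DWL = ½ × 2.4737 × 9.4000 = 11.6264.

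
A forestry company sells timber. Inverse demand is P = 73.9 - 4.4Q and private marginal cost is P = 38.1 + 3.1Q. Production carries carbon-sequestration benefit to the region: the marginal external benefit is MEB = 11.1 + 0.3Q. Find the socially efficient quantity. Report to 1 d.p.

Q* = 6.5

Social marginal cost = private MC − MEB = 27.0 + 2.8Q.
Set SMC = demand: 27.0 + 2.8Q = 73.9 - 4.4Q → Q* = 6.5139.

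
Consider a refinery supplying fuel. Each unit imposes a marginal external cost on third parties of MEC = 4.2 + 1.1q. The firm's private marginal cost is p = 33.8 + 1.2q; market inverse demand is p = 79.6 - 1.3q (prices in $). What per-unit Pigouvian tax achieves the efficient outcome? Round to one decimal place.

Social marginal cost = private MC + MEC = 38.0 + 2.3q.
Set SMC = demand: 38.0 + 2.3q = 79.6 - 1.3q → q* = 11.5556.
The Pigouvian tax equals MEC at q*: 4.2 + 1.1×11.5556 = 16.9112.

tax = $16.9 per unit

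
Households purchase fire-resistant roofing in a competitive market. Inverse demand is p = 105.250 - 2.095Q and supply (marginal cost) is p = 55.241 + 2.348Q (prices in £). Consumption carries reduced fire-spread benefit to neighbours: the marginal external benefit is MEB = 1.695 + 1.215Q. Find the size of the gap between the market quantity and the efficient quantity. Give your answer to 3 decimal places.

Market equilibrium (private): 55.241 + 2.348Q = 105.250 - 2.095Q → Q_m = 11.2557.
Social marginal benefit = demand + MEB = 106.945 - 0.880Q.
Set SMB = MC: 106.945 - 0.880Q = 55.241 + 2.348Q → Q* = 16.0173.
Gap = |11.2557 − 16.0173| = 4.7616.

4.762 units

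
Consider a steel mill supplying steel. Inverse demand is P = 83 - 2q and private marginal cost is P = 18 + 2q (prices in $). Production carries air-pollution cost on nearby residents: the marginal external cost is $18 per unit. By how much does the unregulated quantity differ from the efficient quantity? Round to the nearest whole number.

Market equilibrium (private): 18 + 2q = 83 - 2q → q_m = 16.2500.
Social marginal cost = private MC + MEC = 36 + 2q.
Set SMC = demand: 36 + 2q = 83 - 2q → q* = 11.7500.
Gap = |16.2500 − 11.7500| = 4.5000.

5 units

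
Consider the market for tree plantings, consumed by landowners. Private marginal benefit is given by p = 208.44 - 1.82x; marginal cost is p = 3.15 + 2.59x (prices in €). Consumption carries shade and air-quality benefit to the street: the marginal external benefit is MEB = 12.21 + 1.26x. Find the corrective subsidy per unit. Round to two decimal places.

Social marginal benefit = demand + MEB = 220.65 - 0.56x.
Set SMB = MC: 220.65 - 0.56x = 3.15 + 2.59x → x* = 69.0476.
The Pigouvian subsidy equals MEB at x*: 12.21 + 1.26×69.0476 = 99.2100.

subsidy = €99.21 per unit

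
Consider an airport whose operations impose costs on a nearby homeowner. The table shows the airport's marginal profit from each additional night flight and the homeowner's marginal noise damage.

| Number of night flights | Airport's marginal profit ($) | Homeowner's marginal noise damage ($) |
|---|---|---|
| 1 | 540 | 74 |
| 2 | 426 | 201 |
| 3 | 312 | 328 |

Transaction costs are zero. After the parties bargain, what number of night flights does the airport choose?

Bargaining reaches the level where marginal profit last exceeds marginal noise damage.
That holds through level 2 (426 ≥ 201) but not at 3 (312 < 328).

2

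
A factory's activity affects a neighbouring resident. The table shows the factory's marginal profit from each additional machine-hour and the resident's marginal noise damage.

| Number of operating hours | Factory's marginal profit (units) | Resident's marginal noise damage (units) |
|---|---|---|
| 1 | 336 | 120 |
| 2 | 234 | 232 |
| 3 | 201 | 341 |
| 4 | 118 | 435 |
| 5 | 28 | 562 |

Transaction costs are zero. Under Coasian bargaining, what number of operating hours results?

Bargaining reaches the level where marginal profit last exceeds marginal noise damage.
That holds through level 2 (234 ≥ 232) but not at 3 (201 < 341).

2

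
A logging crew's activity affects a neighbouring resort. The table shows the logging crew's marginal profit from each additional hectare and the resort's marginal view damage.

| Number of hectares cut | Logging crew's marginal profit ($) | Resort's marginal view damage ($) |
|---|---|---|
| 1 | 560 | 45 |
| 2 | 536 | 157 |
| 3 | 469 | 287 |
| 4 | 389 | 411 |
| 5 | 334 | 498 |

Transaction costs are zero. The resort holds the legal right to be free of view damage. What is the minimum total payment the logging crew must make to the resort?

$489

Efficient level: marginal profit ≥ marginal view damage through level 3, so k* = 3.
With the resort holding the right, the logging crew must at least compensate total damage at k*: 45 + 157 + 287 = 489.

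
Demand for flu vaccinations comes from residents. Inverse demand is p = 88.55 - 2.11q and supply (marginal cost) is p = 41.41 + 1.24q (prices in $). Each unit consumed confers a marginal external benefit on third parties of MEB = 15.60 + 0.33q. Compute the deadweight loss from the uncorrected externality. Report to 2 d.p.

DWL = $67.85

Market equilibrium (private): 41.41 + 1.24q = 88.55 - 2.11q → q_m = 14.0716.
Social marginal benefit = demand + MEB = 104.15 - 1.78q.
Set SMB = MC: 104.15 - 1.78q = 41.41 + 1.24q → q* = 20.7748.
Height of the DWL triangle at q_m is SMB(q_m) − MC(q_m) = MEB(q_m) = 20.2436.
DWL = ½ × 6.7032 × 20.2436 = 67.8484.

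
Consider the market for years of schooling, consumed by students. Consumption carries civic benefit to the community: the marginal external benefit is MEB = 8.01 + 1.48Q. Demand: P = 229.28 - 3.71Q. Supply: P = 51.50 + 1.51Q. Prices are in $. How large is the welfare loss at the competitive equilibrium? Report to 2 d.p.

DWL = $456.19

Market equilibrium (private): 51.50 + 1.51Q = 229.28 - 3.71Q → Q_m = 34.0575.
Social marginal benefit = demand + MEB = 237.29 - 2.23Q.
Set SMB = MC: 237.29 - 2.23Q = 51.50 + 1.51Q → Q* = 49.6765.
The welfare-loss triangle has base |Q_m − Q*| and height MEB(Q_m) (the vertical gap between SMB and MC is zero at Q* and MEB at Q_m).
DWL = ½ × 15.6190 × 58.4151 = 456.1927.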